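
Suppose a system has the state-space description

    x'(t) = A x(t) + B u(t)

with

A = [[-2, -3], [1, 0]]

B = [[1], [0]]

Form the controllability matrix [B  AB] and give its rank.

2

AB = [[-2], [1]]
Controllability matrix C = [B  AB] = [[1, -2], [0, 1]]
det(C) = 1·1 - (-2)·0 = 1 - 0 = 1 ≠ 0, so rank(C) = 2.
rank(C) = 2 = n, so the pair (A, B) is completely controllable.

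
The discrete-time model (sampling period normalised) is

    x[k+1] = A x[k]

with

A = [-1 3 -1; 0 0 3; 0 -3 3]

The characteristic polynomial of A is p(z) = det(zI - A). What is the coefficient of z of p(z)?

6

Expand det(zI - A) for the 3×3 matrix.
p(z) = z^3 - 2z^2 + 6z + 9.
(Check: constant term = det(-A) = (-1)^3 det A = 9; coefficient of z^2 = -tr A = -2.)
The coefficient of z is 6.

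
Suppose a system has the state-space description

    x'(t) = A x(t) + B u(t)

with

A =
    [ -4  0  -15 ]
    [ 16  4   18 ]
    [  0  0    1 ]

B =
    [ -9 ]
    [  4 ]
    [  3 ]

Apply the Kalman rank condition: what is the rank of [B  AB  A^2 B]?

2

AB = [[-9], [-74], [3]]
A^2B = [[-9], [-386], [3]]
Controllability matrix C = [B  AB  A^2B] = [[-9, -9, -9], [4, -74, -386], [3, 3, 3]]
The rows r1, r2, r3 of C are linearly dependent: r1 + 3·r3 = 0 (check each entry), so rank(C) ≤ 2.
The 2×2 minor from rows 1, 2, columns 1, 2 is (-9)·(-74) - (-9)·4 = 666 - (-36) = 702 ≠ 0, so rank(C) = 2.
rank(C) = 2 < n = 3, so the pair (A, B) is not completely controllable.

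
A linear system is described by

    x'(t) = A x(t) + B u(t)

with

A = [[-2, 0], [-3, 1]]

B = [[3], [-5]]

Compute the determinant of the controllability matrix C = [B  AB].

-72

AB = [[-6], [-14]]
Controllability matrix C = [B  AB] = [[3, -6], [-5, -14]]
det(C) = 3·(-14) - (-6)·(-5) = -42 - 30 = -72
Since det(C) ≠ 0, rank(C) = 2 and the system is completely controllable.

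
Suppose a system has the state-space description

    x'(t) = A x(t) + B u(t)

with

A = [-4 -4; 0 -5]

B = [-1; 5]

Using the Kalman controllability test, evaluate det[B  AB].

AB = [[-16], [-25]]
Controllability matrix C = [B  AB] = [[-1, -16], [5, -25]]
det(C) = (-1)·(-25) - (-16)·5 = 25 - (-80) = 105
Since det(C) ≠ 0, rank(C) = 2 and the system is completely controllable.

105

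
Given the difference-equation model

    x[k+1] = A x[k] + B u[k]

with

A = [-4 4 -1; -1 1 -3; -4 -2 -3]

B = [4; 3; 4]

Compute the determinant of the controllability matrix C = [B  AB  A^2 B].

AB = [[-8], [-13], [-34]]
A^2B = [[14], [97], [160]]
Controllability matrix C = [B  AB  A^2B] = [[4, -8, 14], [3, -13, 97], [4, -34, 160]]
Expanding along the first row, det(C) = 4·((-13)·160 - 97·(-34)) - (-8)·(3·160 - 97·4) + 14·(3·(-34) - (-13)·4) = 4·1218 - (-8)·92 + 14·(-50) = 4908
Since det(C) ≠ 0, rank(C) = 3 and the system is completely controllable.

4908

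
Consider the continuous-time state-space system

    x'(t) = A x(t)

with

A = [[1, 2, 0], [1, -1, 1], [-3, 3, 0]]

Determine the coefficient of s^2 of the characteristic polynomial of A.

0

Expand det(sI - A) for the 3×3 matrix.
p(s) = s^3 - 6s + 9.
(Check: constant term = det(-A) = (-1)^3 det A = 9; coefficient of s^2 = -tr A = 0.)
The coefficient of s^2 is 0.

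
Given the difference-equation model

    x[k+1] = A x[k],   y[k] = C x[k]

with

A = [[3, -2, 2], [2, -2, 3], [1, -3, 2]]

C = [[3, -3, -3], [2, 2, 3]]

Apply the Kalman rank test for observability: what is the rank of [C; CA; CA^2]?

3

CA = [[0, 9, -9], [13, -17, 16]]
CA^2 = [[9, 9, 9], [21, -40, 7]]
Observability matrix O = [C; CA; CA^2] = [[3, -3, -3], [2, 2, 3], [0, 9, -9], [13, -17, 16], [9, 9, 9], [21, -40, 7]]
Take the 3×3 submatrix of O formed by rows 1, 2, 3: [[3, -3, -3], [2, 2, 3], [0, 9, -9]]. Its determinant is 3·(2·(-9) - 3·9) - (-3)·(2·(-9) - 3·0) + (-3)·(2·9 - 2·0) = 3·(-45) - (-3)·(-18) + (-3)·18 = -243 ≠ 0.
So rank(O) ≥ 3; since O has 3 columns, rank(O) = 3.
rank(O) = 3 = n, so the pair (A, C) is completely observable.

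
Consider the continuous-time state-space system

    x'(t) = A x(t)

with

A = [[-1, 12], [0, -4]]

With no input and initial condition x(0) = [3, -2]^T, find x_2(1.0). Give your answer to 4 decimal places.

-0.0366

det(sI - A) = s^2 - (tr A)s + det A, with tr A = (-1) + (-4) = -5 and det A = (-1)·(-4) - 12·0 = 4 - 0 = 4.
So p(s) = det(sI - A) = s^2 + 5s + 4.
Factor s^2 + 5s + 4: two numbers with sum -5 and product 4 are -1 and -4, so s^2 + 5s + 4 = (s + 1)(s + 4).
Hence p(s) = (s + 1) (s + 4), with roots -4, -1.
The eigenvalues -4, -1 are distinct and real, so A is diagonalisable and x(t) = e^{At} x(0) = V diag(e^{λ_i t}) V^{-1} x(0), where the columns of V are the eigenvectors.
λ = -4: A - (-4)I = [[3, 12], [0, 0]]. Row 1 gives 3·v1 + 12·v2 = 0, so take v_1 = [-4, 1]^T.
λ = -1: A - (-1)I = [[0, 12], [0, -3]]. Row 1 gives 0·v1 + 12·v2 = 0, so take v_2 = [1, 0]^T.
V = [v_1 v_2] = [[-4, 1], [1, 0]] has det V = -1, so V^{-1} = adj(V)/det V = [[0, 1], [1, 4]].
Modal coordinates z(0) = V^{-1} x(0): 0·3 + 1·(-2) = -2; 1·3 + 4·(-2) = -5; so z(0) = [-2, -5]^T.
x_2(t) = Σ_i (v_i)_2 · z_i(0) · e^{λ_i t} (row 2 of V times the modal terms).
x_2(1.0) = 1·(-2)·e^{-4·1.0} + 0·(-5)·e^{-1·1.0} = (-2)·0.018316 + 0·0.367879 = -0.0366.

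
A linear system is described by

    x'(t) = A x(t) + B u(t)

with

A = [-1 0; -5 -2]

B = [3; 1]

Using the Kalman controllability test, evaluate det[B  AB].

AB = [[-3], [-17]]
Controllability matrix C = [B  AB] = [[3, -3], [1, -17]]
det(C) = 3·(-17) - (-3)·1 = -51 - (-3) = -48
Since det(C) ≠ 0, rank(C) = 2 and the system is completely controllable.

-48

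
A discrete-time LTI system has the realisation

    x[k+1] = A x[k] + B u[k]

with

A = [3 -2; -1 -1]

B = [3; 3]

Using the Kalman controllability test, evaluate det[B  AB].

-27

AB = [[3], [-6]]
Controllability matrix C = [B  AB] = [[3, 3], [3, -6]]
det(C) = 3·(-6) - 3·3 = -18 - 9 = -27
Since det(C) ≠ 0, rank(C) = 2 and the system is completely controllable.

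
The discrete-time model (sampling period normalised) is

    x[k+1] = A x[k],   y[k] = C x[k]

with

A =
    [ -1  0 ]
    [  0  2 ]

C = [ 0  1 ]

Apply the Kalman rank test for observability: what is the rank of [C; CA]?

CA = [[0, 2]]
Observability matrix O = [C; CA] = [[0, 1], [0, 2]]
Every row of O is a scalar multiple of row 1 = [0, 1] (multipliers 1, 2), so the rows span a one-dimensional space.
O ≠ 0, hence rank(O) = 1.
rank(O) = 1 < n = 2, so the pair (A, C) is not completely observable.

1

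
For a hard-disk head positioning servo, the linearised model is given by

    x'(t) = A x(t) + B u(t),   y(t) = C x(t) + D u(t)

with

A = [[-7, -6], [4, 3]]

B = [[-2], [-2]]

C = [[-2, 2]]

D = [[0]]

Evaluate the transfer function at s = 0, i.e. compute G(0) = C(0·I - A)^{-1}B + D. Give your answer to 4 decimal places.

G(0) = C(-A)^{-1}B + D = -C A^{-1} B + D.
det A = 3, so A^{-1} = (1/3)·adj(A) = [[1, 2], [-4/3, -7/3]]
A^{-1} B = [-6, 22/3]^T
C A^{-1} B = 80/3
G(0) = D - C A^{-1} B = 0 - (80/3) = -80/3 ≈ -26.6667

-26.6667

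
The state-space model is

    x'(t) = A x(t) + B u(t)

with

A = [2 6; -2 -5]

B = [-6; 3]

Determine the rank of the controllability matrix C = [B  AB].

AB = [[6], [-3]]
Controllability matrix C = [B  AB] = [[-6, 6], [3, -3]]
Every column of C is a scalar multiple of column 1 = [-6, 3] (multipliers 1, -1), so the columns span a one-dimensional space.
C ≠ 0, hence rank(C) = 1.
rank(C) = 1 < n = 2, so the pair (A, B) is not completely controllable.

1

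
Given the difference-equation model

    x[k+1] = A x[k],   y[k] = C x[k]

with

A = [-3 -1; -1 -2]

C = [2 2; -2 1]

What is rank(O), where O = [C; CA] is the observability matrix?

2

CA = [[-8, -6], [5, 0]]
Observability matrix O = [C; CA] = [[2, 2], [-2, 1], [-8, -6], [5, 0]]
Take the 2×2 submatrix of O formed by rows 1, 2: [[2, 2], [-2, 1]]. Its determinant is 2·1 - 2·(-2) = 2 - (-4) = 6 ≠ 0.
So rank(O) ≥ 2; since O has 2 columns, rank(O) = 2.
rank(O) = 2 = n, so the pair (A, C) is completely observable.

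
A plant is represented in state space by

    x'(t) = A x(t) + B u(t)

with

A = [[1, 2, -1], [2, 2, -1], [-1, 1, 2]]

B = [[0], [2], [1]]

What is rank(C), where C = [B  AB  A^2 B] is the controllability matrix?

3

AB = [[3], [3], [4]]
A^2B = [[5], [8], [8]]
Controllability matrix C = [B  AB  A^2B] = [[0, 3, 5], [2, 3, 8], [1, 4, 8]]
det(C) = 0·(3·8 - 8·4) - 3·(2·8 - 8·1) + 5·(2·4 - 3·1) = 0·(-8) - 3·8 + 5·5 = 1 ≠ 0, so rank(C) = 3.
rank(C) = 3 = n, so the pair (A, B) is completely controllable.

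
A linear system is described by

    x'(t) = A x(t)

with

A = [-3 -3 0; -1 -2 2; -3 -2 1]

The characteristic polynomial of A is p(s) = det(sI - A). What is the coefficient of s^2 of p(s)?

4

Expand det(sI - A) for the 3×3 matrix.
p(s) = s^3 + 4s^2 + 2s - 9.
(Check: constant term = det(-A) = (-1)^3 det A = -9; coefficient of s^2 = -tr A = 4.)
The coefficient of s^2 is 4.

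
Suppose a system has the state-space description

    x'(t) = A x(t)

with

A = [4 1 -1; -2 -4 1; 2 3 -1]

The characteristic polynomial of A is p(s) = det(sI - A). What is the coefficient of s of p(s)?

-15

Expand det(sI - A) for the 3×3 matrix.
p(s) = s^3 + s^2 - 15s - 2.
(Check: constant term = det(-A) = (-1)^3 det A = -2; coefficient of s^2 = -tr A = 1.)
The coefficient of s is -15.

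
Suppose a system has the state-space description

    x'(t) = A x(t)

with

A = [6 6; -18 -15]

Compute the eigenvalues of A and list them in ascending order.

-6, -3

det(sI - A) = s^2 - (tr A)s + det A, with tr A = 6 + (-15) = -9 and det A = 6·(-15) - 6·(-18) = -90 - (-108) = 18.
So p(s) = det(sI - A) = s^2 + 9s + 18.
Factor s^2 + 9s + 18: two numbers with sum -9 and product 18 are -3 and -6, so s^2 + 9s + 18 = (s + 3)(s + 6).
Hence p(s) = (s + 3) (s + 6), with roots -6, -3.
All eigenvalues have negative real part, so the system is asymptotically stable.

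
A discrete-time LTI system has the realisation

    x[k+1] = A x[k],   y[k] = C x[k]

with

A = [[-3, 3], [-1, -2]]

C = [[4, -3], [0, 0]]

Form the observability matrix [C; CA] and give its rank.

CA = [[-9, 18], [0, 0]]
Observability matrix O = [C; CA] = [[4, -3], [0, 0], [-9, 18], [0, 0]]
Take the 2×2 submatrix of O formed by rows 1, 3: [[4, -3], [-9, 18]]. Its determinant is 4·18 - (-3)·(-9) = 72 - 27 = 45 ≠ 0.
So rank(O) ≥ 2; since O has 2 columns, rank(O) = 2.
rank(O) = 2 = n, so the pair (A, C) is completely observable.

2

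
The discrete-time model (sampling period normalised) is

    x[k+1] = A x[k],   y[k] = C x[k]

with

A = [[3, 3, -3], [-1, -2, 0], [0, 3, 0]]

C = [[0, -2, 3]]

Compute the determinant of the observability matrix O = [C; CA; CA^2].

CA = [[2, 13, 0]]
CA^2 = [[-7, -20, -6]]
Observability matrix O = [C; CA; CA^2] = [[0, -2, 3], [2, 13, 0], [-7, -20, -6]]
Expanding along the first row, det(O) = 0·(13·(-6) - 0·(-20)) - (-2)·(2·(-6) - 0·(-7)) + 3·(2·(-20) - 13·(-7)) = 0·(-78) - (-2)·(-12) + 3·51 = 129
Since det(O) ≠ 0, rank(O) = 3 and the system is completely observable.

129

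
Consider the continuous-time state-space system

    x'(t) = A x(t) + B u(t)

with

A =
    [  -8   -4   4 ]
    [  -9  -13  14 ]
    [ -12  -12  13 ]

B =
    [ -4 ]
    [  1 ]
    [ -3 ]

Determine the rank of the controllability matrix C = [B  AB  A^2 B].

2

AB = [[16], [-19], [-3]]
A^2B = [[-64], [61], [-3]]
Controllability matrix C = [B  AB  A^2B] = [[-4, 16, -64], [1, -19, 61], [-3, -3, -3]]
The rows r1, r2, r3 of C are linearly dependent: -r1 - r2 + r3 = 0 (check each entry), so rank(C) ≤ 2.
The 2×2 minor from rows 1, 2, columns 1, 2 is (-4)·(-19) - 16·1 = 76 - 16 = 60 ≠ 0, so rank(C) = 2.
rank(C) = 2 < n = 3, so the pair (A, B) is not completely controllable.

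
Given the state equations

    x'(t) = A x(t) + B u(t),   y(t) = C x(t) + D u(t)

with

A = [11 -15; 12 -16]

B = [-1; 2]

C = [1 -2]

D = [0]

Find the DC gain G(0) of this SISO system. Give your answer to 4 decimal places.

G(0) = C(-A)^{-1}B + D = -C A^{-1} B + D.
det A = 4, so A^{-1} = (1/4)·adj(A) = [[-4, 15/4], [-3, 11/4]]
A^{-1} B = [23/2, 17/2]^T
C A^{-1} B = -11/2
G(0) = D - C A^{-1} B = 0 - (-11/2) = 11/2 ≈ 5.5000

5.5000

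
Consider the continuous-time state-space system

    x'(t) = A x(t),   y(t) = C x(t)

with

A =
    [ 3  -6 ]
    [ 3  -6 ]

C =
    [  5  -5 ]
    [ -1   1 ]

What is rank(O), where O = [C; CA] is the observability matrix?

CA = [[0, 0], [0, 0]]
Observability matrix O = [C; CA] = [[5, -5], [-1, 1], [0, 0], [0, 0]]
Every row of O is a scalar multiple of row 1 = [5, -5] (multipliers 1, -1/5, 0, 0), so the rows span a one-dimensional space.
O ≠ 0, hence rank(O) = 1.
rank(O) = 1 < n = 2, so the pair (A, C) is not completely observable.

1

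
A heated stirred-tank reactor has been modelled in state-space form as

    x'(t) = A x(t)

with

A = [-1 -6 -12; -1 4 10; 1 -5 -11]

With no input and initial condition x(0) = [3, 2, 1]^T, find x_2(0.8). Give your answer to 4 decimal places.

2.7827

det(sI - A) = s^3 - (tr A)s^2 + (M11 + M22 + M33)s - det A, where Mii is the 2×2 principal minor of A obtained by deleting row i and column i.
tr A = (-1) + 4 + (-11) = -8; M11 = 4·(-11) - 10·(-5) = -44 - (-50) = 6; M22 = (-1)·(-11) - (-12)·1 = 11 - (-12) = 23; M33 = (-1)·4 - (-6)·(-1) = -4 - 6 = -10; sum of minors = 19.
det A = (-1)·(4·(-11) - 10·(-5)) - (-6)·((-1)·(-11) - 10·1) + (-12)·((-1)·(-5) - 4·1) = (-1)·6 - (-6)·1 + (-12)·1 = -12.
So p(s) = det(sI - A) = s^3 + 8s^2 + 19s + 12.
Rational-root test: any integer root divides 12. Testing small divisors, s = -1 works: p(-1) = -1 + 8 + (-19) + 12 = 0, so (s + 1) is a factor.
Dividing, p(s) = (s + 1)(s^2 + 7s + 12).
Factor s^2 + 7s + 12: two numbers with sum -7 and product 12 are -3 and -4, so s^2 + 7s + 12 = (s + 3)(s + 4).
Hence p(s) = (s + 1) (s + 3) (s + 4), with roots -4, -3, -1.
The eigenvalues -4, -3, -1 are distinct and real, so A is diagonalisable and x(t) = e^{At} x(0) = V diag(e^{λ_i t}) V^{-1} x(0), where the columns of V are the eigenvectors.
λ = -4: A - (-4)I = [[3, -6, -12], [-1, 8, 10], [1, -5, -7]]. v must be orthogonal to every row; (row 1) × (row 2) = [36, -18, 18], so take v_1 = [-2, 1, -1]^T.
λ = -3: A - (-3)I = [[2, -6, -12], [-1, 7, 10], [1, -5, -8]]. v must be orthogonal to every row; (row 1) × (row 2) = [24, -8, 8], so take v_2 = [3, -1, 1]^T.
λ = -1: A - (-1)I = [[0, -6, -12], [-1, 5, 10], [1, -5, -10]]. v must be orthogonal to every row; (row 1) × (row 2) = [0, 12, -6], so take v_3 = [0, -2, 1]^T.
V = [v_1 v_2 v_3] = [[-2, 3, 0], [1, -1, -2], [-1, 1, 1]] has det V = 1, so V^{-1} = adj(V)/det V = [[1, -3, -6], [1, -2, -4], [0, -1, -1]].
Modal coordinates z(0) = V^{-1} x(0): 1·3 + (-3)·2 + (-6)·1 = -9; 1·3 + (-2)·2 + (-4)·1 = -5; 0·3 + (-1)·2 + (-1)·1 = -3; so z(0) = [-9, -5, -3]^T.
x_2(t) = Σ_i (v_i)_2 · z_i(0) · e^{λ_i t} (row 2 of V times the modal terms).
x_2(0.8) = 1·(-9)·e^{-4·0.8} + (-1)·(-5)·e^{-3·0.8} + (-2)·(-3)·e^{-1·0.8} = (-9)·0.040762 + 5·0.090718 + 6·0.449329 = 2.7827.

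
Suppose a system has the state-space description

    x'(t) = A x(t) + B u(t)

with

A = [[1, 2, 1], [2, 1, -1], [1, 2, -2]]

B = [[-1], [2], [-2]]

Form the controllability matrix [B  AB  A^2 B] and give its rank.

AB = [[1], [2], [7]]
A^2B = [[12], [-3], [-9]]
Controllability matrix C = [B  AB  A^2B] = [[-1, 1, 12], [2, 2, -3], [-2, 7, -9]]
det(C) = (-1)·(2·(-9) - (-3)·7) - 1·(2·(-9) - (-3)·(-2)) + 12·(2·7 - 2·(-2)) = (-1)·3 - 1·(-24) + 12·18 = 237 ≠ 0, so rank(C) = 3.
rank(C) = 3 = n, so the pair (A, B) is completely controllable.

3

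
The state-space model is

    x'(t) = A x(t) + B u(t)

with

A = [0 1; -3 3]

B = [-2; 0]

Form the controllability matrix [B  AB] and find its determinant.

AB = [[0], [6]]
Controllability matrix C = [B  AB] = [[-2, 0], [0, 6]]
det(C) = (-2)·6 - 0·0 = -12 - 0 = -12
Since det(C) ≠ 0, rank(C) = 2 and the system is completely controllable.

-12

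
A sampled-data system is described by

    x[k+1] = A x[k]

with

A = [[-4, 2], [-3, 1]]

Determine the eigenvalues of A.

-2, -1

det(zI - A) = z^2 - (tr A)z + det A, with tr A = (-4) + 1 = -3 and det A = (-4)·1 - 2·(-3) = -4 - (-6) = 2.
So p(z) = det(zI - A) = z^2 + 3z + 2.
Factor z^2 + 3z + 2: two numbers with sum -3 and product 2 are -1 and -2, so z^2 + 3z + 2 = (z + 1)(z + 2).
Hence p(z) = (z + 1) (z + 2), with roots -2, -1.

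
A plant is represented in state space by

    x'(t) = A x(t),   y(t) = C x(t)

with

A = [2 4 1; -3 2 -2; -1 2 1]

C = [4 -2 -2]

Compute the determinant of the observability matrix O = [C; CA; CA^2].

CA = [[16, 8, 6]]
CA^2 = [[2, 92, 6]]
Observability matrix O = [C; CA; CA^2] = [[4, -2, -2], [16, 8, 6], [2, 92, 6]]
Expanding along the first row, det(O) = 4·(8·6 - 6·92) - (-2)·(16·6 - 6·2) + (-2)·(16·92 - 8·2) = 4·(-504) - (-2)·84 + (-2)·1456 = -4760
Since det(O) ≠ 0, rank(O) = 3 and the system is completely observable.

-4760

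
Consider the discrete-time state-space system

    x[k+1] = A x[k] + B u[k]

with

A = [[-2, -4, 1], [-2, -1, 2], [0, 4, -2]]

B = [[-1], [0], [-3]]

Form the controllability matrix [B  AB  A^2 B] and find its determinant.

AB = [[-1], [-4], [6]]
A^2B = [[24], [18], [-28]]
Controllability matrix C = [B  AB  A^2B] = [[-1, -1, 24], [0, -4, 18], [-3, 6, -28]]
Expanding along the first row, det(C) = (-1)·((-4)·(-28) - 18·6) - (-1)·(0·(-28) - 18·(-3)) + 24·(0·6 - (-4)·(-3)) = (-1)·4 - (-1)·54 + 24·(-12) = -238
Since det(C) ≠ 0, rank(C) = 3 and the system is completely controllable.

-238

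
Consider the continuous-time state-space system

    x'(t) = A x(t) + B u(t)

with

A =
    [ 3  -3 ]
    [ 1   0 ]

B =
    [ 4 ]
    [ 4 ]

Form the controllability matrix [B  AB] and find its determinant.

16

AB = [[0], [4]]
Controllability matrix C = [B  AB] = [[4, 0], [4, 4]]
det(C) = 4·4 - 0·4 = 16 - 0 = 16
Since det(C) ≠ 0, rank(C) = 2 and the system is completely controllable.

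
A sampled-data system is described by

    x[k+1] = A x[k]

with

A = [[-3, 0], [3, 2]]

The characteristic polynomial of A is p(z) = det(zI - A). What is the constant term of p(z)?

For a 2×2 matrix, det(zI - A) = z^2 - (tr A)z + det A.
tr A = -1, det A = -6.
So p(z) = z^2 + z - 6.
The constant term is -6.

-6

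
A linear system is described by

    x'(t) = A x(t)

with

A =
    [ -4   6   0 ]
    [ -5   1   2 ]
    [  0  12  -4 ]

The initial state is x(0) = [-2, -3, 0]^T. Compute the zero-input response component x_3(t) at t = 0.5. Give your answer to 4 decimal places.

det(sI - A) = s^3 - (tr A)s^2 + (M11 + M22 + M33)s - det A, where Mii is the 2×2 principal minor of A obtained by deleting row i and column i.
tr A = (-4) + 1 + (-4) = -7; M11 = 1·(-4) - 2·12 = -4 - 24 = -28; M22 = (-4)·(-4) - 0·0 = 16 - 0 = 16; M33 = (-4)·1 - 6·(-5) = -4 - (-30) = 26; sum of minors = 14.
det A = (-4)·(1·(-4) - 2·12) - 6·((-5)·(-4) - 2·0) + 0·((-5)·12 - 1·0) = (-4)·(-28) - 6·20 + 0·(-60) = -8.
So p(s) = det(sI - A) = s^3 + 7s^2 + 14s + 8.
Rational-root test: any integer root divides 8. Testing small divisors, s = -1 works: p(-1) = -1 + 7 + (-14) + 8 = 0, so (s + 1) is a factor.
Dividing, p(s) = (s + 1)(s^2 + 6s + 8).
Factor s^2 + 6s + 8: two numbers with sum -6 and product 8 are -2 and -4, so s^2 + 6s + 8 = (s + 2)(s + 4).
Hence p(s) = (s + 1) (s + 2) (s + 4), with roots -4, -2, -1.
The eigenvalues -4, -2, -1 are distinct and real, so A is diagonalisable and x(t) = e^{At} x(0) = V diag(e^{λ_i t}) V^{-1} x(0), where the columns of V are the eigenvectors.
λ = -4: A - (-4)I = [[0, 6, 0], [-5, 5, 2], [0, 12, 0]]. v must be orthogonal to every row; (row 1) × (row 2) = [12, 0, 30], so take v_1 = [2, 0, 5]^T.
λ = -2: A - (-2)I = [[-2, 6, 0], [-5, 3, 2], [0, 12, -2]]. v must be orthogonal to every row; (row 1) × (row 2) = [12, 4, 24], so take v_2 = [3, 1, 6]^T.
λ = -1: A - (-1)I = [[-3, 6, 0], [-5, 2, 2], [0, 12, -3]]. v must be orthogonal to every row; (row 1) × (row 2) = [12, 6, 24], so take v_3 = [-2, -1, -4]^T.
V = [v_1 v_2 v_3] = [[2, 3, -2], [0, 1, -1], [5, 6, -4]] has det V = -1, so V^{-1} = adj(V)/det V = [[-2, 0, 1], [5, -2, -2], [5, -3, -2]].
Modal coordinates z(0) = V^{-1} x(0): (-2)·(-2) + 0·(-3) + 1·0 = 4; 5·(-2) + (-2)·(-3) + (-2)·0 = -4; 5·(-2) + (-3)·(-3) + (-2)·0 = -1; so z(0) = [4, -4, -1]^T.
x_3(t) = Σ_i (v_i)_3 · z_i(0) · e^{λ_i t} (row 3 of V times the modal terms).
x_3(0.5) = 5·4·e^{-4·0.5} + 6·(-4)·e^{-2·0.5} + (-4)·(-1)·e^{-1·0.5} = 20·0.135335 + (-24)·0.367879 + 4·0.606531 = -3.6963.

-3.6963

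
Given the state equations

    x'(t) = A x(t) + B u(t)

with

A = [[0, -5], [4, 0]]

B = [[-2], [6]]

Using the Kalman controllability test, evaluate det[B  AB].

AB = [[-30], [-8]]
Controllability matrix C = [B  AB] = [[-2, -30], [6, -8]]
det(C) = (-2)·(-8) - (-30)·6 = 16 - (-180) = 196
Since det(C) ≠ 0, rank(C) = 2 and the system is completely controllable.

196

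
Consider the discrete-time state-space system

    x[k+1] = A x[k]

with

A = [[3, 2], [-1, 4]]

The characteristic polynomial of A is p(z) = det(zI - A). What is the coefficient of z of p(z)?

-7

For a 2×2 matrix, det(zI - A) = z^2 - (tr A)z + det A.
tr A = 7, det A = 14.
So p(z) = z^2 - 7z + 14.
The coefficient of z is -7.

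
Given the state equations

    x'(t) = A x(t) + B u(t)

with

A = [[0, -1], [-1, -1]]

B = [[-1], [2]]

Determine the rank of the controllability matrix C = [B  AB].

2

AB = [[-2], [-1]]
Controllability matrix C = [B  AB] = [[-1, -2], [2, -1]]
det(C) = (-1)·(-1) - (-2)·2 = 1 - (-4) = 5 ≠ 0, so rank(C) = 2.
rank(C) = 2 = n, so the pair (A, B) is completely controllable.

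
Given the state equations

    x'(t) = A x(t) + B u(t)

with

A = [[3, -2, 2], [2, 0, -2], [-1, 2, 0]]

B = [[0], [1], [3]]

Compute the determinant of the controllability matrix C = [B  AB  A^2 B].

AB = [[4], [-6], [2]]
A^2B = [[28], [4], [-16]]
Controllability matrix C = [B  AB  A^2B] = [[0, 4, 28], [1, -6, 4], [3, 2, -16]]
Expanding along the first row, det(C) = 0·((-6)·(-16) - 4·2) - 4·(1·(-16) - 4·3) + 28·(1·2 - (-6)·3) = 0·88 - 4·(-28) + 28·20 = 672
Since det(C) ≠ 0, rank(C) = 3 and the system is completely controllable.

672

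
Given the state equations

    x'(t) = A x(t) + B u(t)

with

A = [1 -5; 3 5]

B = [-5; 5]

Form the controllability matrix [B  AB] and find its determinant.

100

AB = [[-30], [10]]
Controllability matrix C = [B  AB] = [[-5, -30], [5, 10]]
det(C) = (-5)·10 - (-30)·5 = -50 - (-150) = 100
Since det(C) ≠ 0, rank(C) = 2 and the system is completely controllable.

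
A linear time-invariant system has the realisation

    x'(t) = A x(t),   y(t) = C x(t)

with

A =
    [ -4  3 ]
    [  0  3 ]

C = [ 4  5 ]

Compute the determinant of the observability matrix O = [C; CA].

188

CA = [[-16, 27]]
Observability matrix O = [C; CA] = [[4, 5], [-16, 27]]
det(O) = 4·27 - 5·(-16) = 108 - (-80) = 188
Since det(O) ≠ 0, rank(O) = 2 and the system is completely observable.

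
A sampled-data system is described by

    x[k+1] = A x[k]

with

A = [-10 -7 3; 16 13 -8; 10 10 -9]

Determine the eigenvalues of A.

-4, -3, 1

det(zI - A) = z^3 - (tr A)z^2 + (M11 + M22 + M33)z - det A, where Mii is the 2×2 principal minor of A obtained by deleting row i and column i.
tr A = (-10) + 13 + (-9) = -6; M11 = 13·(-9) - (-8)·10 = -117 - (-80) = -37; M22 = (-10)·(-9) - 3·10 = 90 - 30 = 60; M33 = (-10)·13 - (-7)·16 = -130 - (-112) = -18; sum of minors = 5.
det A = (-10)·(13·(-9) - (-8)·10) - (-7)·(16·(-9) - (-8)·10) + 3·(16·10 - 13·10) = (-10)·(-37) - (-7)·(-64) + 3·30 = 12.
So p(z) = det(zI - A) = z^3 + 6z^2 + 5z - 12.
Rational-root test: any integer root divides -12. Testing small divisors, z = 1 works: p(1) = 1 + 6 + 5 + (-12) = 0, so (z - 1) is a factor.
Dividing, p(z) = (z - 1)(z^2 + 7z + 12).
Factor z^2 + 7z + 12: two numbers with sum -7 and product 12 are -3 and -4, so z^2 + 7z + 12 = (z + 3)(z + 4).
Hence p(z) = (z - 1) (z + 3) (z + 4), with roots -4, -3, 1.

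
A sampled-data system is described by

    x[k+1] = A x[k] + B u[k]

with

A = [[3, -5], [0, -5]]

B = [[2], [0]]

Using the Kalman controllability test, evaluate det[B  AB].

AB = [[6], [0]]
Controllability matrix C = [B  AB] = [[2, 6], [0, 0]]
det(C) = 2·0 - 6·0 = 0 - 0 = 0
Since det(C) = 0, rank(C) < 2 and the system is not completely controllable.

0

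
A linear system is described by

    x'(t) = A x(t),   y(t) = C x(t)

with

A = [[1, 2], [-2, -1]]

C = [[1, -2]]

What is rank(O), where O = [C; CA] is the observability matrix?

2

CA = [[5, 4]]
Observability matrix O = [C; CA] = [[1, -2], [5, 4]]
det(O) = 1·4 - (-2)·5 = 4 - (-10) = 14 ≠ 0, so rank(O) = 2.
rank(O) = 2 = n, so the pair (A, C) is completely observable.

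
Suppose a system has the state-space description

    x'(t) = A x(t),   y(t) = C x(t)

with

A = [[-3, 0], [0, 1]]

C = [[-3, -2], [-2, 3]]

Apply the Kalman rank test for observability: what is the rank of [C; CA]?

CA = [[9, -2], [6, 3]]
Observability matrix O = [C; CA] = [[-3, -2], [-2, 3], [9, -2], [6, 3]]
Take the 2×2 submatrix of O formed by rows 1, 2: [[-3, -2], [-2, 3]]. Its determinant is (-3)·3 - (-2)·(-2) = -9 - 4 = -13 ≠ 0.
So rank(O) ≥ 2; since O has 2 columns, rank(O) = 2.
rank(O) = 2 = n, so the pair (A, C) is completely observable.

2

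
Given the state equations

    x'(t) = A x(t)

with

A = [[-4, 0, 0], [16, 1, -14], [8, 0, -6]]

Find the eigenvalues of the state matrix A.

det(sI - A) = s^3 - (tr A)s^2 + (M11 + M22 + M33)s - det A, where Mii is the 2×2 principal minor of A obtained by deleting row i and column i.
tr A = (-4) + 1 + (-6) = -9; M11 = 1·(-6) - (-14)·0 = -6 - 0 = -6; M22 = (-4)·(-6) - 0·8 = 24 - 0 = 24; M33 = (-4)·1 - 0·16 = -4 - 0 = -4; sum of minors = 14.
det A = (-4)·(1·(-6) - (-14)·0) - 0·(16·(-6) - (-14)·8) + 0·(16·0 - 1·8) = (-4)·(-6) - 0·16 + 0·(-8) = 24.
So p(s) = det(sI - A) = s^3 + 9s^2 + 14s - 24.
Rational-root test: any integer root divides -24. Testing small divisors, s = 1 works: p(1) = 1 + 9 + 14 + (-24) = 0, so (s - 1) is a factor.
Dividing, p(s) = (s - 1)(s^2 + 10s + 24).
Factor s^2 + 10s + 24: two numbers with sum -10 and product 24 are -4 and -6, so s^2 + 10s + 24 = (s + 4)(s + 6).
Hence p(s) = (s - 1) (s + 4) (s + 6), with roots -6, -4, 1.
At least one eigenvalue has non-negative real part, so the system is not asymptotically stable.

-6, -4, 1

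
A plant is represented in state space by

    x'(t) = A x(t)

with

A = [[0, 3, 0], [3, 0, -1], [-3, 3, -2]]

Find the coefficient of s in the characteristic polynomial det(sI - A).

Expand det(sI - A) for the 3×3 matrix.
p(s) = s^3 + 2s^2 - 6s - 27.
(Check: constant term = det(-A) = (-1)^3 det A = -27; coefficient of s^2 = -tr A = 2.)
The coefficient of s is -6.

-6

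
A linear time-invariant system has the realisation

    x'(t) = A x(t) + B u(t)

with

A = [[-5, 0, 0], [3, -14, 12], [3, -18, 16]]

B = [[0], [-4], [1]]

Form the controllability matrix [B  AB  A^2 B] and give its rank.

2

AB = [[0], [68], [88]]
A^2B = [[0], [104], [184]]
Controllability matrix C = [B  AB  A^2B] = [[0, 0, 0], [-4, 68, 104], [1, 88, 184]]
Row 1 of C is identically zero, so rank(C) ≤ 2.
The 2×2 minor from rows 2, 3, columns 1, 2 is (-4)·88 - 68·1 = -352 - 68 = -420 ≠ 0, so rank(C) = 2.
rank(C) = 2 < n = 3, so the pair (A, B) is not completely controllable.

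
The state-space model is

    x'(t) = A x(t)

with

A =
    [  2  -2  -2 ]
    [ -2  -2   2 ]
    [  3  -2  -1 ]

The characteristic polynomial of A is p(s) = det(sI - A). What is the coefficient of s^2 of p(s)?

Expand det(sI - A) for the 3×3 matrix.
p(s) = s^3 + s^2 + 2s + 16.
(Check: constant term = det(-A) = (-1)^3 det A = 16; coefficient of s^2 = -tr A = 1.)
The coefficient of s^2 is 1.

1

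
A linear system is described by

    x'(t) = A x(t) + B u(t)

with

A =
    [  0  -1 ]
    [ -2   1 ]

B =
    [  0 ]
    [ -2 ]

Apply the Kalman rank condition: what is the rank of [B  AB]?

2

AB = [[2], [-2]]
Controllability matrix C = [B  AB] = [[0, 2], [-2, -2]]
det(C) = 0·(-2) - 2·(-2) = 0 - (-4) = 4 ≠ 0, so rank(C) = 2.
rank(C) = 2 = n, so the pair (A, B) is completely controllable.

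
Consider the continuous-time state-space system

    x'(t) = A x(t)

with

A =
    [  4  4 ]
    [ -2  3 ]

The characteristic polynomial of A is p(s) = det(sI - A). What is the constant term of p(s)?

For a 2×2 matrix, det(sI - A) = s^2 - (tr A)s + det A.
tr A = 7, det A = 20.
So p(s) = s^2 - 7s + 20.
The constant term is 20.

20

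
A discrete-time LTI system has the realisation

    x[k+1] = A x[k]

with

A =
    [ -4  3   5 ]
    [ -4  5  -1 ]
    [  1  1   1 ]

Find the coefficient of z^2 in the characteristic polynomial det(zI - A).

-2

Expand det(zI - A) for the 3×3 matrix.
p(z) = z^3 - 2z^2 - 11z + 60.
(Check: constant term = det(-A) = (-1)^3 det A = 60; coefficient of z^2 = -tr A = -2.)
The coefficient of z^2 is -2.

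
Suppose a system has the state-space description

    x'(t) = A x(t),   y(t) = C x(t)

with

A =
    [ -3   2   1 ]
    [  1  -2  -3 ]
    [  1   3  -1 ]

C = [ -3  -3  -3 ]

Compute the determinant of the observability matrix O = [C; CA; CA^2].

2160

CA = [[3, -9, 9]]
CA^2 = [[-9, 51, 21]]
Observability matrix O = [C; CA; CA^2] = [[-3, -3, -3], [3, -9, 9], [-9, 51, 21]]
Expanding along the first row, det(O) = (-3)·((-9)·21 - 9·51) - (-3)·(3·21 - 9·(-9)) + (-3)·(3·51 - (-9)·(-9)) = (-3)·(-648) - (-3)·144 + (-3)·72 = 2160
Since det(O) ≠ 0, rank(O) = 3 and the system is completely observable.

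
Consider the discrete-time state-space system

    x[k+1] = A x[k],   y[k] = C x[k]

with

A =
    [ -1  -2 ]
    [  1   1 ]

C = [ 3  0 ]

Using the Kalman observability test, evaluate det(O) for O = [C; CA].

-18

CA = [[-3, -6]]
Observability matrix O = [C; CA] = [[3, 0], [-3, -6]]
det(O) = 3·(-6) - 0·(-3) = -18 - 0 = -18
Since det(O) ≠ 0, rank(O) = 2 and the system is completely observable.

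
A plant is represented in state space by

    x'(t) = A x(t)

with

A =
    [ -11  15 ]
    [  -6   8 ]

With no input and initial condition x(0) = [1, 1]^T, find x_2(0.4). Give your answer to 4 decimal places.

det(sI - A) = s^2 - (tr A)s + det A, with tr A = (-11) + 8 = -3 and det A = (-11)·8 - 15·(-6) = -88 - (-90) = 2.
So p(s) = det(sI - A) = s^2 + 3s + 2.
Factor s^2 + 3s + 2: two numbers with sum -3 and product 2 are -1 and -2, so s^2 + 3s + 2 = (s + 1)(s + 2).
Hence p(s) = (s + 1) (s + 2), with roots -2, -1.
The eigenvalues -2, -1 are distinct and real, so A is diagonalisable and x(t) = e^{At} x(0) = V diag(e^{λ_i t}) V^{-1} x(0), where the columns of V are the eigenvectors.
λ = -2: A - (-2)I = [[-9, 15], [-6, 10]]. Row 1 gives (-9)·v1 + 15·v2 = 0, so take v_1 = [5, 3]^T.
λ = -1: A - (-1)I = [[-10, 15], [-6, 9]]. Row 1 gives (-10)·v1 + 15·v2 = 0, so take v_2 = [-3, -2]^T.
V = [v_1 v_2] = [[5, -3], [3, -2]] has det V = -1, so V^{-1} = adj(V)/det V = [[2, -3], [3, -5]].
Modal coordinates z(0) = V^{-1} x(0): 2·1 + (-3)·1 = -1; 3·1 + (-5)·1 = -2; so z(0) = [-1, -2]^T.
x_2(t) = Σ_i (v_i)_2 · z_i(0) · e^{λ_i t} (row 2 of V times the modal terms).
x_2(0.4) = 3·(-1)·e^{-2·0.4} + (-2)·(-2)·e^{-1·0.4} = (-3)·0.449329 + 4·0.670320 = 1.3333.

1.3333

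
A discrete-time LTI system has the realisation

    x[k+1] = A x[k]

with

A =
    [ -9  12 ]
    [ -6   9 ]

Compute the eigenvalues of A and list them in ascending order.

-3, 3

det(zI - A) = z^2 - (tr A)z + det A, with tr A = (-9) + 9 = 0 and det A = (-9)·9 - 12·(-6) = -81 - (-72) = -9.
So p(z) = det(zI - A) = z^2 - 9.
Factor z^2 - 9: two numbers with sum 0 and product -9 are 3 and -3, so z^2 - 9 = (z - 3)(z + 3).
Hence p(z) = (z - 3) (z + 3), with roots -3, 3.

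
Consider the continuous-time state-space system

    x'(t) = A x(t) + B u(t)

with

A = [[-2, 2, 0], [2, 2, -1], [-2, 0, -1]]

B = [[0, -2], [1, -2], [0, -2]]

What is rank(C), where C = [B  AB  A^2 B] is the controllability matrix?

AB = [[2, 0], [2, -6], [0, 6]]
A^2B = [[0, -12], [8, -18], [-4, -6]]
Controllability matrix C = [B  AB  A^2B] = [[0, -2, 2, 0, 0, -12], [1, -2, 2, -6, 8, -18], [0, -2, 0, 6, -4, -6]]
Take the 3×3 submatrix of C formed by columns 1, 2, 3: [[0, -2, 2], [1, -2, 2], [0, -2, 0]]. Its determinant is 0·((-2)·0 - 2·(-2)) - (-2)·(1·0 - 2·0) + 2·(1·(-2) - (-2)·0) = 0·4 - (-2)·0 + 2·(-2) = -4 ≠ 0.
So rank(C) ≥ 3; since C has 3 rows, rank(C) = 3.
rank(C) = 3 = n, so the pair (A, B) is completely controllable.

3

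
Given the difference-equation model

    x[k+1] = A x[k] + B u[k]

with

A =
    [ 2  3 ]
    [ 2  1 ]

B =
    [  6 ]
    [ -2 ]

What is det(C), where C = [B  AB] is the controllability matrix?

AB = [[6], [10]]
Controllability matrix C = [B  AB] = [[6, 6], [-2, 10]]
det(C) = 6·10 - 6·(-2) = 60 - (-12) = 72
Since det(C) ≠ 0, rank(C) = 2 and the system is completely controllable.

72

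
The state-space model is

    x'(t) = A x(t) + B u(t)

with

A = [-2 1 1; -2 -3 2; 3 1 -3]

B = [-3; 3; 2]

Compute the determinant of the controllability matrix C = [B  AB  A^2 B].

AB = [[11], [1], [-12]]
A^2B = [[-33], [-49], [70]]
Controllability matrix C = [B  AB  A^2B] = [[-3, 11, -33], [3, 1, -49], [2, -12, 70]]
Expanding along the first row, det(C) = (-3)·(1·70 - (-49)·(-12)) - 11·(3·70 - (-49)·2) + (-33)·(3·(-12) - 1·2) = (-3)·(-518) - 11·308 + (-33)·(-38) = -580
Since det(C) ≠ 0, rank(C) = 3 and the system is completely controllable.

-580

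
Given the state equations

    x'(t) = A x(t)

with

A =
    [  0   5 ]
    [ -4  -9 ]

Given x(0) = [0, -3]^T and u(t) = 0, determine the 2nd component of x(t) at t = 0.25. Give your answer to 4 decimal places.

det(sI - A) = s^2 - (tr A)s + det A, with tr A = 0 + (-9) = -9 and det A = 0·(-9) - 5·(-4) = 0 - (-20) = 20.
So p(s) = det(sI - A) = s^2 + 9s + 20.
Factor s^2 + 9s + 20: two numbers with sum -9 and product 20 are -4 and -5, so s^2 + 9s + 20 = (s + 4)(s + 5).
Hence p(s) = (s + 4) (s + 5), with roots -5, -4.
The eigenvalues -5, -4 are distinct and real, so A is diagonalisable and x(t) = e^{At} x(0) = V diag(e^{λ_i t}) V^{-1} x(0), where the columns of V are the eigenvectors.
λ = -5: A - (-5)I = [[5, 5], [-4, -4]]. Row 1 gives 5·v1 + 5·v2 = 0, so take v_1 = [-1, 1]^T.
λ = -4: A - (-4)I = [[4, 5], [-4, -5]]. Row 1 gives 4·v1 + 5·v2 = 0, so take v_2 = [-5, 4]^T.
V = [v_1 v_2] = [[-1, -5], [1, 4]] has det V = 1, so V^{-1} = adj(V)/det V = [[4, 5], [-1, -1]].
Modal coordinates z(0) = V^{-1} x(0): 4·0 + 5·(-3) = -15; (-1)·0 + (-1)·(-3) = 3; so z(0) = [-15, 3]^T.
x_2(t) = Σ_i (v_i)_2 · z_i(0) · e^{λ_i t} (row 2 of V times the modal terms).
x_2(0.25) = 1·(-15)·e^{-5·0.25} + 4·3·e^{-4·0.25} = (-15)·0.286505 + 12·0.367879 = 0.1170.

0.1170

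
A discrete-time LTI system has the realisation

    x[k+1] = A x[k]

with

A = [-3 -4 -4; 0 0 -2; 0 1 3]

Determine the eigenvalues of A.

-3, 1, 2

det(zI - A) = z^3 - (tr A)z^2 + (M11 + M22 + M33)z - det A, where Mii is the 2×2 principal minor of A obtained by deleting row i and column i.
tr A = (-3) + 0 + 3 = 0; M11 = 0·3 - (-2)·1 = 0 - (-2) = 2; M22 = (-3)·3 - (-4)·0 = -9 - 0 = -9; M33 = (-3)·0 - (-4)·0 = 0 - 0 = 0; sum of minors = -7.
det A = (-3)·(0·3 - (-2)·1) - (-4)·(0·3 - (-2)·0) + (-4)·(0·1 - 0·0) = (-3)·2 - (-4)·0 + (-4)·0 = -6.
So p(z) = det(zI - A) = z^3 - 7z + 6.
Rational-root test: any integer root divides 6. Testing small divisors, z = 1 works: p(1) = 1 + 0 + (-7) + 6 = 0, so (z - 1) is a factor.
Dividing, p(z) = (z - 1)(z^2 + z - 6).
Factor z^2 + z - 6: two numbers with sum -1 and product -6 are 2 and -3, so z^2 + z - 6 = (z - 2)(z + 3).
Hence p(z) = (z - 2) (z - 1) (z + 3), with roots -3, 1, 2.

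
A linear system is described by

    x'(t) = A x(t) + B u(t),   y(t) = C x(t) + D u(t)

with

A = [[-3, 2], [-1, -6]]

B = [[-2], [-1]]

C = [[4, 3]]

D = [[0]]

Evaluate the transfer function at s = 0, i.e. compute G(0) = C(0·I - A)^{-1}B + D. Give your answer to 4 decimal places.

G(0) = C(-A)^{-1}B + D = -C A^{-1} B + D.
det A = 20, so A^{-1} = (1/20)·adj(A) = [[-3/10, -1/10], [1/20, -3/20]]
A^{-1} B = [7/10, 1/20]^T
C A^{-1} B = 59/20
G(0) = D - C A^{-1} B = 0 - (59/20) = -59/20 ≈ -2.9500

-2.9500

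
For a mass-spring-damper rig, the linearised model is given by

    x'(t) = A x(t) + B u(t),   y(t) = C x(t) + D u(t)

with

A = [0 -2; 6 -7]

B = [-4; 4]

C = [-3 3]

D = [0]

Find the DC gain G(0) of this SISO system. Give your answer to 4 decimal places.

3.0000

G(0) = C(-A)^{-1}B + D = -C A^{-1} B + D.
det A = 12, so A^{-1} = (1/12)·adj(A) = [[-7/12, 1/6], [-1/2, 0]]
A^{-1} B = [3, 2]^T
C A^{-1} B = -3
G(0) = D - C A^{-1} B = 0 - (-3) = 3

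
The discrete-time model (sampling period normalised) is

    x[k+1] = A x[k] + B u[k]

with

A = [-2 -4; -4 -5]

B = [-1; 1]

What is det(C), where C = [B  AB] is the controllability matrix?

AB = [[-2], [-1]]
Controllability matrix C = [B  AB] = [[-1, -2], [1, -1]]
det(C) = (-1)·(-1) - (-2)·1 = 1 - (-2) = 3
Since det(C) ≠ 0, rank(C) = 2 and the system is completely controllable.

3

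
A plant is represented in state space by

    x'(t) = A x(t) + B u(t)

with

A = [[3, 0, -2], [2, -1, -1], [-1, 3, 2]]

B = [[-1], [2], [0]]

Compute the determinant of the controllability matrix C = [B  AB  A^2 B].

-335

AB = [[-3], [-4], [7]]
A^2B = [[-23], [-9], [5]]
Controllability matrix C = [B  AB  A^2B] = [[-1, -3, -23], [2, -4, -9], [0, 7, 5]]
Expanding along the first row, det(C) = (-1)·((-4)·5 - (-9)·7) - (-3)·(2·5 - (-9)·0) + (-23)·(2·7 - (-4)·0) = (-1)·43 - (-3)·10 + (-23)·14 = -335
Since det(C) ≠ 0, rank(C) = 3 and the system is completely controllable.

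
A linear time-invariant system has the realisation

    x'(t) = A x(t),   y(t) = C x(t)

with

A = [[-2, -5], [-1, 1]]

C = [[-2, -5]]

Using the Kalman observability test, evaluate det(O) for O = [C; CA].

CA = [[9, 5]]
Observability matrix O = [C; CA] = [[-2, -5], [9, 5]]
det(O) = (-2)·5 - (-5)·9 = -10 - (-45) = 35
Since det(O) ≠ 0, rank(O) = 2 and the system is completely observable.

35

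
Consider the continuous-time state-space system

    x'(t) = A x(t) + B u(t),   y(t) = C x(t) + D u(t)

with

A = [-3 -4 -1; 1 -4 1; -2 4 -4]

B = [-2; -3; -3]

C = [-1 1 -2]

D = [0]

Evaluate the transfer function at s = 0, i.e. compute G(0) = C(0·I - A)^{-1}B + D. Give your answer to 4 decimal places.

G(0) = C(-A)^{-1}B + D = -C A^{-1} B + D.
det A = -40, so A^{-1} = (1/-40)·adj(A) = [[-3/10, 1/2, 1/5], [-1/20, -1/4, -1/20], [1/10, -1/2, -2/5]]
A^{-1} B = [-3/2, 1, 5/2]^T
C A^{-1} B = -5/2
G(0) = D - C A^{-1} B = 0 - (-5/2) = 5/2 ≈ 2.5000

2.5000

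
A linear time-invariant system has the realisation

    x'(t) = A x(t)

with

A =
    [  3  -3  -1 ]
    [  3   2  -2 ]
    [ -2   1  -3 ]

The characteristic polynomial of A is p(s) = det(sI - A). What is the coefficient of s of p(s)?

Expand det(sI - A) for the 3×3 matrix.
p(s) = s^3 - 2s^2 + 58.
(Check: constant term = det(-A) = (-1)^3 det A = 58; coefficient of s^2 = -tr A = -2.)
The coefficient of s is 0.

0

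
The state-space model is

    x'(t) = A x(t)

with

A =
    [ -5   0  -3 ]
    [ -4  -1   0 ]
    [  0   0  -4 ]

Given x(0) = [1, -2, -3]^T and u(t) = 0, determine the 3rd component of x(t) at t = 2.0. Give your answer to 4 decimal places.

-0.0010

det(sI - A) = s^3 - (tr A)s^2 + (M11 + M22 + M33)s - det A, where Mii is the 2×2 principal minor of A obtained by deleting row i and column i.
tr A = (-5) + (-1) + (-4) = -10; M11 = (-1)·(-4) - 0·0 = 4 - 0 = 4; M22 = (-5)·(-4) - (-3)·0 = 20 - 0 = 20; M33 = (-5)·(-1) - 0·(-4) = 5 - 0 = 5; sum of minors = 29.
det A = (-5)·((-1)·(-4) - 0·0) - 0·((-4)·(-4) - 0·0) + (-3)·((-4)·0 - (-1)·0) = (-5)·4 - 0·16 + (-3)·0 = -20.
So p(s) = det(sI - A) = s^3 + 10s^2 + 29s + 20.
Rational-root test: any integer root divides 20. Testing small divisors, s = -1 works: p(-1) = -1 + 10 + (-29) + 20 = 0, so (s + 1) is a factor.
Dividing, p(s) = (s + 1)(s^2 + 9s + 20).
Factor s^2 + 9s + 20: two numbers with sum -9 and product 20 are -4 and -5, so s^2 + 9s + 20 = (s + 4)(s + 5).
Hence p(s) = (s + 1) (s + 4) (s + 5), with roots -5, -4, -1.
The eigenvalues -5, -4, -1 are distinct and real, so A is diagonalisable and x(t) = e^{At} x(0) = V diag(e^{λ_i t}) V^{-1} x(0), where the columns of V are the eigenvectors.
λ = -5: A - (-5)I = [[0, 0, -3], [-4, 4, 0], [0, 0, 1]]. v must be orthogonal to every row; (row 1) × (row 2) = [12, 12, 0], so take v_1 = [1, 1, 0]^T.
λ = -4: A - (-4)I = [[-1, 0, -3], [-4, 3, 0], [0, 0, 0]]. v must be orthogonal to every row; (row 1) × (row 2) = [9, 12, -3], so take v_2 = [-3, -4, 1]^T.
λ = -1: A - (-1)I = [[-4, 0, -3], [-4, 0, 0], [0, 0, -3]]. v must be orthogonal to every row; (row 1) × (row 2) = [0, 12, 0], so take v_3 = [0, 1, 0]^T.
V = [v_1 v_2 v_3] = [[1, -3, 0], [1, -4, 1], [0, 1, 0]] has det V = -1, so V^{-1} = adj(V)/det V = [[1, 0, 3], [0, 0, 1], [-1, 1, 1]].
Modal coordinates z(0) = V^{-1} x(0): 1·1 + 0·(-2) + 3·(-3) = -8; 0·1 + 0·(-2) + 1·(-3) = -3; (-1)·1 + 1·(-2) + 1·(-3) = -6; so z(0) = [-8, -3, -6]^T.
x_3(t) = Σ_i (v_i)_3 · z_i(0) · e^{λ_i t} (row 3 of V times the modal terms).
x_3(2.0) = 0·(-8)·e^{-5·2.0} + 1·(-3)·e^{-4·2.0} + 0·(-6)·e^{-1·2.0} = 0·0.000045 + (-3)·0.000335 + 0·0.135335 = -0.0010.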